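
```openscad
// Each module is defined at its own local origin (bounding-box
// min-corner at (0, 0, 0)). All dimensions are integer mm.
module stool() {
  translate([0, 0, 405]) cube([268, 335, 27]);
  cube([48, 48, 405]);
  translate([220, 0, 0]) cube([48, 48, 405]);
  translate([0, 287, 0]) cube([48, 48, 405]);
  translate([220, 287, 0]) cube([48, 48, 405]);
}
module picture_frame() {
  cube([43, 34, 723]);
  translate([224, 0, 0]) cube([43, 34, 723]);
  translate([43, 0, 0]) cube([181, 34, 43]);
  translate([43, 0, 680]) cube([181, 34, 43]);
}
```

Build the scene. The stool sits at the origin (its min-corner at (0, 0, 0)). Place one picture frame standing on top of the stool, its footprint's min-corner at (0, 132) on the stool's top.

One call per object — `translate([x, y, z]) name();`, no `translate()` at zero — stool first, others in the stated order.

stool();
translate([0, 132, 432]) picture_frame();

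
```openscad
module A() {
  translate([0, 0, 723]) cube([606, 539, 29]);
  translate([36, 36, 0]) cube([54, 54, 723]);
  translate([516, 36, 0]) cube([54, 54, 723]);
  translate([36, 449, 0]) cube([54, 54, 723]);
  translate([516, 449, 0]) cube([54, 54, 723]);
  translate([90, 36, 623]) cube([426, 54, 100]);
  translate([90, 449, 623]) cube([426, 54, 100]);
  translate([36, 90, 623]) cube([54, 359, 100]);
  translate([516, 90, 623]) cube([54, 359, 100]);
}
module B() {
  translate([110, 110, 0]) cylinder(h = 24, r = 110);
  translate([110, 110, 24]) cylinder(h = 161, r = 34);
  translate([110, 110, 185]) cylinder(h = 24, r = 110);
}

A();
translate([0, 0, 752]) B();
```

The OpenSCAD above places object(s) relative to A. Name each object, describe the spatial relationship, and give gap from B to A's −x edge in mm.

The spool's min-x is at 0; the table's min-x is 0; gap = 0 mm.

A is a table. B is a spool. The spool is on top of the table. The gap from the spool to the table's −x edge is 0 mm.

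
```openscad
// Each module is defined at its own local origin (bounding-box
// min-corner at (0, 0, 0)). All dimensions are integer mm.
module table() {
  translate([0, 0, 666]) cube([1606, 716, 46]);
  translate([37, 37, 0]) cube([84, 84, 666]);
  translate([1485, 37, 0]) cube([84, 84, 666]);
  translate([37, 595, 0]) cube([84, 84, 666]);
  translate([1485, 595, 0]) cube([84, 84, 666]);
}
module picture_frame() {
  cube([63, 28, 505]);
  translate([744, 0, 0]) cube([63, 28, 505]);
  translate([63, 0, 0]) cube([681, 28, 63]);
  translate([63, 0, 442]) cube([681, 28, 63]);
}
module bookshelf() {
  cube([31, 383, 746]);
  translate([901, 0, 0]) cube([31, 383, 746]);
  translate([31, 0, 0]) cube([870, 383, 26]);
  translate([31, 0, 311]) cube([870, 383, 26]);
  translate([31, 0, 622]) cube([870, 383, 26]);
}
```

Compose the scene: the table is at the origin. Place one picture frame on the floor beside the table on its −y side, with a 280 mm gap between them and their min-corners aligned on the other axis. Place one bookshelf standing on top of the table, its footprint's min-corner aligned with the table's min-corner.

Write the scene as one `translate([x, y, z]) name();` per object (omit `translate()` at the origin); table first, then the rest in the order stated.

table();
translate([0, -308, 0]) picture_frame();
translate([0, 0, 712]) bookshelf();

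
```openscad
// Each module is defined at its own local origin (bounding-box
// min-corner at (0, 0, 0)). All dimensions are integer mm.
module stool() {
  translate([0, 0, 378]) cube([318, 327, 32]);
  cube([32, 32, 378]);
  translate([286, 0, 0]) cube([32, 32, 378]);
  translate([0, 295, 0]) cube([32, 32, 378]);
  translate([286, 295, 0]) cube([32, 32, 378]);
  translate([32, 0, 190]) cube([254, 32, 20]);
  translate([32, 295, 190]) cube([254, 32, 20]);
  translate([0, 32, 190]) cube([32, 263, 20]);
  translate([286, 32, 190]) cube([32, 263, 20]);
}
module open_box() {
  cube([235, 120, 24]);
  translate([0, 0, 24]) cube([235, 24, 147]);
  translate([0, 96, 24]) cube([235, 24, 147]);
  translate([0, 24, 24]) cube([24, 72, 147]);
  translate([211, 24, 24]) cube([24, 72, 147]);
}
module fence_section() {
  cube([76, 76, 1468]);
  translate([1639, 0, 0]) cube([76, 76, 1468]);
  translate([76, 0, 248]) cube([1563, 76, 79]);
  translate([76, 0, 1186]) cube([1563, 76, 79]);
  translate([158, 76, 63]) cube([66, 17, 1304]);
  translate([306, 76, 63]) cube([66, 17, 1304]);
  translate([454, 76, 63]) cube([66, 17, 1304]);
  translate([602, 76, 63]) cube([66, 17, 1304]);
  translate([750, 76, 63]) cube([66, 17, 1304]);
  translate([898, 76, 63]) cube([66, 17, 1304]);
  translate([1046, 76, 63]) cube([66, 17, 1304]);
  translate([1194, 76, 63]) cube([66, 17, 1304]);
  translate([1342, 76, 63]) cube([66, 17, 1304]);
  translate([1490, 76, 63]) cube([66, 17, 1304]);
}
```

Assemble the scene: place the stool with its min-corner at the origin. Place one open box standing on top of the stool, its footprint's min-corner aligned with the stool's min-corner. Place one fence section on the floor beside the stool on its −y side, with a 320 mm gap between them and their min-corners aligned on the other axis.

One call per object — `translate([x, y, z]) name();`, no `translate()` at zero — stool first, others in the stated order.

stool();
translate([0, 0, 410]) open_box();
translate([0, -413, 0]) fence_section();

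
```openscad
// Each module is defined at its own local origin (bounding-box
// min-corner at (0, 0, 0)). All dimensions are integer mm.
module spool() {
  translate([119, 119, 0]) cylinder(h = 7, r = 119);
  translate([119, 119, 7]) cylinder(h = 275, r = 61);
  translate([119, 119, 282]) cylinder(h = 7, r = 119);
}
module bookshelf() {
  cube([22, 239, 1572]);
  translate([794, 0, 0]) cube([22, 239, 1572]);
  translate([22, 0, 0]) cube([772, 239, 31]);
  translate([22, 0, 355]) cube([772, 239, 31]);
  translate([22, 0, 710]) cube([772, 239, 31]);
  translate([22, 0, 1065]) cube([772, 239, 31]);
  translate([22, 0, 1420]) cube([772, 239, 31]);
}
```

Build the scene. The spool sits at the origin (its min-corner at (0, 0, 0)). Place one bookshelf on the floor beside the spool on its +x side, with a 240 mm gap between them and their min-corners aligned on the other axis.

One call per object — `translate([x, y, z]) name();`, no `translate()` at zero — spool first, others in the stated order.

spool();
translate([478, 0, 0]) bookshelf();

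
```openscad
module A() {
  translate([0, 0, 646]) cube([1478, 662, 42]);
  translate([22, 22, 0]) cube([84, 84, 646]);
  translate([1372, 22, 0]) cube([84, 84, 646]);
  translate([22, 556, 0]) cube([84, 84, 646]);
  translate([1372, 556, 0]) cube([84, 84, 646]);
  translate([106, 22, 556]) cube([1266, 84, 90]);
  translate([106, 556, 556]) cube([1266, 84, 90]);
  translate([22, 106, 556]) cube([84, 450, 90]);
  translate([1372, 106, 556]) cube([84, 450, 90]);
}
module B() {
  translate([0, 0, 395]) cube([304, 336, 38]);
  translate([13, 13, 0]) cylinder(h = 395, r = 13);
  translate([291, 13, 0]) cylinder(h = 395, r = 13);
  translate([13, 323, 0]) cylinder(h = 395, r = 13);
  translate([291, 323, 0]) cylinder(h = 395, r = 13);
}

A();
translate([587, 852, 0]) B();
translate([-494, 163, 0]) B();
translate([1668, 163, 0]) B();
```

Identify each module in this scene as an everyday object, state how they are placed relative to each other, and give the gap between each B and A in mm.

A is a table. B is a stool. Three stools sit around the table at the +y, −x, +x sides. The gap between each stool and the table is 190 mm.

Each stool's nearest face is 190 mm from the table's bounding box.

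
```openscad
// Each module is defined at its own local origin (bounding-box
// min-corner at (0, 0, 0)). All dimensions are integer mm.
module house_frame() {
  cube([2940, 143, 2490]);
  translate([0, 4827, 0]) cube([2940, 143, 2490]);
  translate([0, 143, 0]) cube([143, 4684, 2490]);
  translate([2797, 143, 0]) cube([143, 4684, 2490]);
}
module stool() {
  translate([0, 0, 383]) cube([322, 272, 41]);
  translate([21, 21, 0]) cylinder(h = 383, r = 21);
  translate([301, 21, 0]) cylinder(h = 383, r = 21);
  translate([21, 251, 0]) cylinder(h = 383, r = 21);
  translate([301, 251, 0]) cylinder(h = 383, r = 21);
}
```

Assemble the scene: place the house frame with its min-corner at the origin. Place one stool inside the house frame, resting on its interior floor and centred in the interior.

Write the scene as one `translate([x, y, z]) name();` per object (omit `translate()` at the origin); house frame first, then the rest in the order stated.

house_frame();
translate([1309, 2349, 0]) stool();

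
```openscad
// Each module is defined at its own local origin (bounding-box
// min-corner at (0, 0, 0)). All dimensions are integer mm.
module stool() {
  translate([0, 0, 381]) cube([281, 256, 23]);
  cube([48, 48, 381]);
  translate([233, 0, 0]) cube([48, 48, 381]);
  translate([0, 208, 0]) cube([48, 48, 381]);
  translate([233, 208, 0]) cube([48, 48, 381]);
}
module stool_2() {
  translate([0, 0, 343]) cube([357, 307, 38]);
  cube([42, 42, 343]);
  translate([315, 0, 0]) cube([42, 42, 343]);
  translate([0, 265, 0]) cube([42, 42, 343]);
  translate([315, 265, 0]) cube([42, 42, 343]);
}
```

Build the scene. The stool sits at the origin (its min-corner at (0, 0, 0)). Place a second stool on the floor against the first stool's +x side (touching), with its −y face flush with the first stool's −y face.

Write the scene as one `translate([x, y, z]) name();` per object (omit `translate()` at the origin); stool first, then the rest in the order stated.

stool();
translate([281, 0, 0]) stool_2();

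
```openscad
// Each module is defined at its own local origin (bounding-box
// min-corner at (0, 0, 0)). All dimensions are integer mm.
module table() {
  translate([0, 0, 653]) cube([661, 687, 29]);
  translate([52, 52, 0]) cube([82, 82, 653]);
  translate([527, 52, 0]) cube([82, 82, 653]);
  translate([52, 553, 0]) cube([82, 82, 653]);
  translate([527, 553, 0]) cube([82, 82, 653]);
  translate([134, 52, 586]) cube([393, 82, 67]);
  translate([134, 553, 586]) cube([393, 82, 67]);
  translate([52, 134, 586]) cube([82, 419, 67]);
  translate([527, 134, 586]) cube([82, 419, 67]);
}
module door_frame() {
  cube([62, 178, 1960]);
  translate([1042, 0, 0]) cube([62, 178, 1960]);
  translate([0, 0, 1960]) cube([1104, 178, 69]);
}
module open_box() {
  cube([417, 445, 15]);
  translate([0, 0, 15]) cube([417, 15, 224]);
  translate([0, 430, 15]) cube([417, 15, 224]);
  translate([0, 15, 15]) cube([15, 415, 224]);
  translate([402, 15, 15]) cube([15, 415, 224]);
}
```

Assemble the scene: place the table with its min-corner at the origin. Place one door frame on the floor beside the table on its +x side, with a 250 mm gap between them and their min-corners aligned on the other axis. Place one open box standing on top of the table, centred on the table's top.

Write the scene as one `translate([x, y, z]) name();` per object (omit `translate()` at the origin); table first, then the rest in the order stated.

table();
translate([911, 0, 0]) door_frame();
translate([122, 121, 682]) open_box();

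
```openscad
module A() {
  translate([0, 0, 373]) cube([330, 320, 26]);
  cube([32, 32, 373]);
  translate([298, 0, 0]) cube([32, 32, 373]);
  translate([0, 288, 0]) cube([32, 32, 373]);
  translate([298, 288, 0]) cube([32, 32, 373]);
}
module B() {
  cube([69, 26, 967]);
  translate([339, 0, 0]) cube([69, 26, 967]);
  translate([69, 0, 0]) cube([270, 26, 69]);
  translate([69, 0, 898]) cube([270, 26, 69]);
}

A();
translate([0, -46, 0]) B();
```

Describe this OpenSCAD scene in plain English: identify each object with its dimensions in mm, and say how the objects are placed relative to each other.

A is a four-legged stool. The seat is 330×320 mm, 26 mm thick, top at z = 399 mm. It stands on four square legs, each 32×32 mm in cross-section, from z = 0 to the seat underside, each flush with a corner of the seat.

B is a picture frame with a 270×829 mm rectangular opening (x by z) and a uniform 69 mm border on every side. Frame depth is 26 mm along y. It is built from two vertical stiles running the full outside height and two horizontal rails spanning the gap between the stiles.

The picture frame is on the floor beside the stool on its −y side.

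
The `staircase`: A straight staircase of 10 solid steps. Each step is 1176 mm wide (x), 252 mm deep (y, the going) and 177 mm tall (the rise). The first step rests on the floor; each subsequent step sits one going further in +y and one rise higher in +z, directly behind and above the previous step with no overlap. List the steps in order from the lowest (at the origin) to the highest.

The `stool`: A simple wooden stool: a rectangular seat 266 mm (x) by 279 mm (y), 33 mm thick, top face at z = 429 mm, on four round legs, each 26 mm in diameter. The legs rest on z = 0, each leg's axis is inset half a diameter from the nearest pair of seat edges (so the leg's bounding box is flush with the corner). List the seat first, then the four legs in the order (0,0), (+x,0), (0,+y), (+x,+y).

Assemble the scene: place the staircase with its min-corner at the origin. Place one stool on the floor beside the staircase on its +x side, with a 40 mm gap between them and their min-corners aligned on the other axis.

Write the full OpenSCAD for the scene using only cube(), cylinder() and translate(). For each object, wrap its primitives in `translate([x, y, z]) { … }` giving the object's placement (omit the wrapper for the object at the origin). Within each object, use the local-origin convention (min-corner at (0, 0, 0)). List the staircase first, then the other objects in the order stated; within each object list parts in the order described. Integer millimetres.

cube([1176, 252, 177]);
translate([0, 252, 177]) cube([1176, 252, 177]);
translate([0, 504, 354]) cube([1176, 252, 177]);
translate([0, 756, 531]) cube([1176, 252, 177]);
translate([0, 1008, 708]) cube([1176, 252, 177]);
translate([0, 1260, 885]) cube([1176, 252, 177]);
translate([0, 1512, 1062]) cube([1176, 252, 177]);
translate([0, 1764, 1239]) cube([1176, 252, 177]);
translate([0, 2016, 1416]) cube([1176, 252, 177]);
translate([0, 2268, 1593]) cube([1176, 252, 177]);
translate([1216, 0, 0]) {
  translate([0, 0, 396]) cube([266, 279, 33]);
  translate([13, 13, 0]) cylinder(h = 396, r = 13);
  translate([253, 13, 0]) cylinder(h = 396, r = 13);
  translate([13, 266, 0]) cylinder(h = 396, r = 13);
  translate([253, 266, 0]) cylinder(h = 396, r = 13);
}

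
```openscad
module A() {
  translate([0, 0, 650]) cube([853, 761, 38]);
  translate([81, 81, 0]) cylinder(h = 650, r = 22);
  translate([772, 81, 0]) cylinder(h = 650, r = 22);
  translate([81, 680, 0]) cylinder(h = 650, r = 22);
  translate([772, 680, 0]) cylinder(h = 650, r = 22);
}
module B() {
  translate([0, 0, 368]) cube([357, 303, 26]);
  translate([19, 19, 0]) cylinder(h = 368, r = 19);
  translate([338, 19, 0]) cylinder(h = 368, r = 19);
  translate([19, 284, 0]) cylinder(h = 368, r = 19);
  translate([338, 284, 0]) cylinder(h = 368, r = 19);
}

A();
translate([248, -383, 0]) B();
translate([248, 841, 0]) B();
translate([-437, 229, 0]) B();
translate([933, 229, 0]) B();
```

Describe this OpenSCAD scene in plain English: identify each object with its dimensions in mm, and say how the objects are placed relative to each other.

A is a table with a 853×761 mm rectangular top, 38 mm thick, top surface at z = 688 mm, supported by four round legs of 44 mm diameter, each leg's bounding box inset 59 mm from the nearest pair of top edges, running from the floor.

B is a simple wooden stool: a rectangular seat 357 mm (x) by 303 mm (y), 26 mm thick, top face at z = 394 mm, on four round legs, each 38 mm in diameter. The legs rest on z = 0, each leg's axis is inset half a diameter from the nearest pair of seat edges (so the leg's bounding box is flush with the corner).

Four stools sit around the table at the −y, +y, −x, +x sides.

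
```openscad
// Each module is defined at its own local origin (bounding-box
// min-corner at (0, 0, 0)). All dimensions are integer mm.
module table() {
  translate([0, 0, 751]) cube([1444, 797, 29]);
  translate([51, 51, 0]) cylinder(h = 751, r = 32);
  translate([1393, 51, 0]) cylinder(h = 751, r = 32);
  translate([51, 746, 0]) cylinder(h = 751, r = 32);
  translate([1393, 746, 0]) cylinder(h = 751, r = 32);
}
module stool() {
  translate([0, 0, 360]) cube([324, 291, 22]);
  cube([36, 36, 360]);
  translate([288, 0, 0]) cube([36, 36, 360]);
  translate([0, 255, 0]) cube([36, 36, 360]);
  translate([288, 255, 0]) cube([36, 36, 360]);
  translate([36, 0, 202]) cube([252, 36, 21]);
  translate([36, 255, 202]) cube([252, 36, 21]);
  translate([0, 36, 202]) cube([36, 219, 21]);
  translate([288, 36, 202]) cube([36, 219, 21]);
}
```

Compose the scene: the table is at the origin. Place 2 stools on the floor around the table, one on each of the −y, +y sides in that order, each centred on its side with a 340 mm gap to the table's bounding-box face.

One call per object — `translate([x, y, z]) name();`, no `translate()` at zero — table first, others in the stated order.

table();
translate([560, -631, 0]) stool();
translate([560, 1137, 0]) stool();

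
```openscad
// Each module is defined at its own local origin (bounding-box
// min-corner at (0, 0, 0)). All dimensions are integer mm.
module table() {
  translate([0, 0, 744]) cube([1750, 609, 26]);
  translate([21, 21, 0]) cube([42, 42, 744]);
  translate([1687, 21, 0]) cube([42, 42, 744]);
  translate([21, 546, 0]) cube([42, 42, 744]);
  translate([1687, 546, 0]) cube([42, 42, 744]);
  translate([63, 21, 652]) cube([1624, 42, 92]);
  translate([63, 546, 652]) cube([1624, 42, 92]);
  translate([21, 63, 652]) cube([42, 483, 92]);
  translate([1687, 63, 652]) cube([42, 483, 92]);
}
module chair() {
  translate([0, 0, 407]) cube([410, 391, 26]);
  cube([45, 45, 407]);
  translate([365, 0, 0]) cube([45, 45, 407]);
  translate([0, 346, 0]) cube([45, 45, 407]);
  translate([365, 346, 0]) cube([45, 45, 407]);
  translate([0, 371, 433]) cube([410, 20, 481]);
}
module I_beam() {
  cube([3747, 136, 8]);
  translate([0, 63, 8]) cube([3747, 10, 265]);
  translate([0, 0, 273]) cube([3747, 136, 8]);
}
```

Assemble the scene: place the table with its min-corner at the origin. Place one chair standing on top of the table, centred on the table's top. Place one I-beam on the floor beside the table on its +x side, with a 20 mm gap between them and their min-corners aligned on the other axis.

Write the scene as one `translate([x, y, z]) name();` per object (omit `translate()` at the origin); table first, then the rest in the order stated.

table();
translate([670, 109, 770]) chair();
translate([1770, 0, 0]) I_beam();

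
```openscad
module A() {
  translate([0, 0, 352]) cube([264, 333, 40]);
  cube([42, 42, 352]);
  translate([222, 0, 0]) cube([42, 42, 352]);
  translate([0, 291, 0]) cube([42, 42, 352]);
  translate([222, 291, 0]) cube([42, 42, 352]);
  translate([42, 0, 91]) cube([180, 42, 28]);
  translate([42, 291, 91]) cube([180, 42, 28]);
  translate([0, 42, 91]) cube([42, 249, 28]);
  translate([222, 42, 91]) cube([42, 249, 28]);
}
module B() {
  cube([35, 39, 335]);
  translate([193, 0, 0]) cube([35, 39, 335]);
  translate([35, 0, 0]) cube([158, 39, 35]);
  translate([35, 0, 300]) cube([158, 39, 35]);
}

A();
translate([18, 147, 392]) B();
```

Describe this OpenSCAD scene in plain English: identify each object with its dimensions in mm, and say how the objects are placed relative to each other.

A is a four-legged stool. The seat is 264×333 mm, 40 mm thick, top at z = 392 mm. It stands on four square legs, each 42×42 mm in cross-section, from z = 0 to the seat underside, each flush with a corner of the seat. Four stretchers, 42 mm wide and 28 mm tall, connect adjacent legs with their undersides at z = 91 mm, each running between the inner faces of the legs it joins and aligned with the legs' outer faces on the other axis.

B is a picture frame with a 158×265 mm rectangular opening (x by z) and a uniform 35 mm border on every side. Frame depth is 39 mm along y. It is built from two vertical stiles running the full outside height and two horizontal rails spanning the gap between the stiles.

The picture frame is on top of the stool, centred.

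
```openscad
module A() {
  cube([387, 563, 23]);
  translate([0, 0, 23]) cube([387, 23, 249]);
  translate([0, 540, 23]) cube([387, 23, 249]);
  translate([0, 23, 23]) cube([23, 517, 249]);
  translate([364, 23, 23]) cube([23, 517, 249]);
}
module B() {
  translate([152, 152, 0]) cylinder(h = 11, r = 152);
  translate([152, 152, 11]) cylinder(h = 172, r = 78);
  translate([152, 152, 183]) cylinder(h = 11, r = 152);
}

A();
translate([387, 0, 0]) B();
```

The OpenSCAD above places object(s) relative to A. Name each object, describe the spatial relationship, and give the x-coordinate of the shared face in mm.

A is an open box. B is a spool. The spool is against the open box's +x side, with their −y faces flush. The x-coordinate of the shared face is 387 mm.

The open box's +x face and the spool's −x face are both at x = 387 mm.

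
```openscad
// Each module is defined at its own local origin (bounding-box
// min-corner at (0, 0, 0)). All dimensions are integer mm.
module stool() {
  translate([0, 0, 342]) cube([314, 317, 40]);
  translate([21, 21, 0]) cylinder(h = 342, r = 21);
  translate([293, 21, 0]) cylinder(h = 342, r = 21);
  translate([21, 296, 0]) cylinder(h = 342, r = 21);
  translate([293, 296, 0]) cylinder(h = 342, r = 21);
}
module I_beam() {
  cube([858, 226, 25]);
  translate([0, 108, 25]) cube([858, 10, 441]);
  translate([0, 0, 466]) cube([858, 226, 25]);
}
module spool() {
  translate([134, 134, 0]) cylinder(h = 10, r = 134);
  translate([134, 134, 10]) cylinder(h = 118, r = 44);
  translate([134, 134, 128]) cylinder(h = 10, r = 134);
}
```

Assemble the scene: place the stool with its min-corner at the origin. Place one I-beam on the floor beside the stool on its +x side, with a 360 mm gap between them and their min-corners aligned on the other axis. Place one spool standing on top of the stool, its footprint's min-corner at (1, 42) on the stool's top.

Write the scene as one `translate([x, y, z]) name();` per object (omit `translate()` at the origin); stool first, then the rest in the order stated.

stool();
translate([674, 0, 0]) I_beam();
translate([1, 42, 382]) spool();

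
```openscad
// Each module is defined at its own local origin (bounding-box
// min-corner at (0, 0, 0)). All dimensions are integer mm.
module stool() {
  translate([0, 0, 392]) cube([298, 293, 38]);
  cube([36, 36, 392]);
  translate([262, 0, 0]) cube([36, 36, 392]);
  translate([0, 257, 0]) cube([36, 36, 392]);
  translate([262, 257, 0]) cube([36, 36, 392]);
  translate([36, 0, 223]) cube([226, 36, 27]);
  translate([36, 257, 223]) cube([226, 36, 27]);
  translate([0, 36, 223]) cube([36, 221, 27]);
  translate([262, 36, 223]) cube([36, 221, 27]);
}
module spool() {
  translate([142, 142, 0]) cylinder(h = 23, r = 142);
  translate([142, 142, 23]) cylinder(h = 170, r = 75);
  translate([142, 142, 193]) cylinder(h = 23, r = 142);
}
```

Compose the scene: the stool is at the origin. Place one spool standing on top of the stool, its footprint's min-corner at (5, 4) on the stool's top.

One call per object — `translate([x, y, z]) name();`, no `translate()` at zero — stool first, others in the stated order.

stool();
translate([5, 4, 430]) spool();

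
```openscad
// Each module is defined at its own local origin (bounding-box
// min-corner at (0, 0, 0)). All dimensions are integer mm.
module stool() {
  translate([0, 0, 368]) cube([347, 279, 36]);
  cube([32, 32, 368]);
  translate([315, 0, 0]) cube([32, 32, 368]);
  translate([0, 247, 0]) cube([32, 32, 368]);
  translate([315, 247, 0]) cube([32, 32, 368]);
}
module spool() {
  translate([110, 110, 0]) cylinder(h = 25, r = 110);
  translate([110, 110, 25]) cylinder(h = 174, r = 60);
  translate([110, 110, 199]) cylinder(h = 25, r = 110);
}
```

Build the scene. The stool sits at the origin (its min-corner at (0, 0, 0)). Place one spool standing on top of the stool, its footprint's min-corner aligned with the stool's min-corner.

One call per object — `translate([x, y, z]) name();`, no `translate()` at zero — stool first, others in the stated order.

stool();
translate([0, 0, 404]) spool();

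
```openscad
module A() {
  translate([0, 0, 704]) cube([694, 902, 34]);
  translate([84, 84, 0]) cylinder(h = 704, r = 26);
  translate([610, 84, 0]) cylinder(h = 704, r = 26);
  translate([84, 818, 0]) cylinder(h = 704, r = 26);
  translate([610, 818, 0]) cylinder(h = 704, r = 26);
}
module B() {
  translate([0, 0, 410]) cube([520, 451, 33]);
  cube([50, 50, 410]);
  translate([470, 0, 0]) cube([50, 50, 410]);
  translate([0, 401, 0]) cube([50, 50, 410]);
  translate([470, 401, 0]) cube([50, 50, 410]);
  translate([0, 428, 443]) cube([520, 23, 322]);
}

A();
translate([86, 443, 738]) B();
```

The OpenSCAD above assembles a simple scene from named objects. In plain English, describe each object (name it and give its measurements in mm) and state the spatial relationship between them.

A is a rectangular dining table. The top is 694×902×34 mm with its upper surface at z = 738 mm. It stands on four round legs of 52 mm diameter, each leg's bounding box inset 58 mm from the nearest pair of top edges, running from the floor to the underside of the top.

B is a chair: 520×451 mm seat, 33 mm thick, top at z = 443 mm, on four 50 mm square corner legs flush with the seat edges. A 23 mm thick backrest slab spans the full seat width, extending 322 mm above the seat top, its back face flush with the seat's +y edge.

The chair is on top of the table.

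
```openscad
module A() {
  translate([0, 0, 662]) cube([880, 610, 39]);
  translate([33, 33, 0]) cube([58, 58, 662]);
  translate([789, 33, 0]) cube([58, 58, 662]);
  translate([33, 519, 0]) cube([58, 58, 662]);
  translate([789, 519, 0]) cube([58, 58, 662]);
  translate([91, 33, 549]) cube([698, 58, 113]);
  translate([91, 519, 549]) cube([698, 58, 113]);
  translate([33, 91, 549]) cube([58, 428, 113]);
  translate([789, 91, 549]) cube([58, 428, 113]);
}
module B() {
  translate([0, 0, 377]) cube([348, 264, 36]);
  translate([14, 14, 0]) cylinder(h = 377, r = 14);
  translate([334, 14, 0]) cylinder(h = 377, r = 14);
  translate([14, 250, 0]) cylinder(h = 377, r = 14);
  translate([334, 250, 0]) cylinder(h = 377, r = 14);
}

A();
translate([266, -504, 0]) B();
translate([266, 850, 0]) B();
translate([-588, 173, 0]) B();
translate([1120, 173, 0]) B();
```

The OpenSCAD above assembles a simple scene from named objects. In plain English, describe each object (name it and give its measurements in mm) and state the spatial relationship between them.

A is a table: top 880 mm (x) × 610 mm (y), 39 mm thick, upper face at z = 701 mm, on four 58×58 mm square legs, each inset 33 mm from the nearest pair of top edges, running from z = 0 to the bottom of the top. Four apron rails, 58 mm thick and 113 mm tall, run between adjacent legs with their top edges flush with the underside of the top and their outer faces flush with the legs' outer faces.

B is a four-legged stool. The seat is a 348×264×36 mm slab whose top surface is at z = 413 mm; four round legs, each 28 mm in diameter, run from the floor (z = 0) to the underside of the seat, each leg's axis is inset half a diameter from the nearest pair of seat edges (so the leg's bounding box is flush with the corner).

Four stools sit around the table at the −y, +y, −x, +x sides.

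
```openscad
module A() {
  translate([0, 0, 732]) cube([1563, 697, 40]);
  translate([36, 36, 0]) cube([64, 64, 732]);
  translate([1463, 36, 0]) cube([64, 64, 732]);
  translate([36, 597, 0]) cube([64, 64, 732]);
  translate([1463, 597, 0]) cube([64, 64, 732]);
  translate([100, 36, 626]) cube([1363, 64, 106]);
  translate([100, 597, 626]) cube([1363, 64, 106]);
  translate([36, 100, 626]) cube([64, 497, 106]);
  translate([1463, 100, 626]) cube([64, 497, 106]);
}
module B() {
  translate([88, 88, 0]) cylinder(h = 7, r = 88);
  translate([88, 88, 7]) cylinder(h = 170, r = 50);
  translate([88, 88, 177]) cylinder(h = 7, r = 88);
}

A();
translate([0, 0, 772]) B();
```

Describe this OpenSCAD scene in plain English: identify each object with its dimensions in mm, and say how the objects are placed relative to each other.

A is a rectangular dining table. The top is 1563×697×40 mm with its upper surface at z = 772 mm. It stands on four 64×64 mm square legs, each inset 36 mm from the nearest pair of top edges, running from the floor to the underside of the top. Four apron rails, 64 mm thick and 106 mm tall, run between adjacent legs with their top edges flush with the underside of the top and their outer faces flush with the legs' outer faces.

B is a spool: two coaxial disc flanges of radius 88 mm and thickness 7 mm, joined by a core cylinder of radius 50 mm and height 170 mm. The lower flange rests on z = 0 and the three cylinders share a vertical axis.

The spool is on top of the table.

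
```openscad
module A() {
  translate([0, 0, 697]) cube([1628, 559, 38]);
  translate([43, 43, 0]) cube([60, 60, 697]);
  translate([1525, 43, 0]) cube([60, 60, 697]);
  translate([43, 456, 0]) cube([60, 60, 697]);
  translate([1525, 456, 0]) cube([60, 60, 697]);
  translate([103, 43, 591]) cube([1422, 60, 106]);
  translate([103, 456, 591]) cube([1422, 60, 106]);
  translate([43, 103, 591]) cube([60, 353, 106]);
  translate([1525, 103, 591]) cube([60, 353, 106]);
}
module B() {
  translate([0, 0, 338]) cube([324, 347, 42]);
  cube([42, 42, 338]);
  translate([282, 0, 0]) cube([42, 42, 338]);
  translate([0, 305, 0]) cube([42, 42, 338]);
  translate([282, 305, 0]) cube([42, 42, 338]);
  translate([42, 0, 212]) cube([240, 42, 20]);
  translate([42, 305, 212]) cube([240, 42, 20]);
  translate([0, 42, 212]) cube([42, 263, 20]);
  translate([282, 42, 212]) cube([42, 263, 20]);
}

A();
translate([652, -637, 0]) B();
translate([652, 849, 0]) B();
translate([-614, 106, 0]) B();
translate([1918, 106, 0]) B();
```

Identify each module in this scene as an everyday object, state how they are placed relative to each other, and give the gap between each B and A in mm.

A is a table. B is a stool. Four stools sit around the table at the −y, +y, −x, +x sides. The gap between each stool and the table is 290 mm.

Each stool's nearest face is 290 mm from the table's bounding box.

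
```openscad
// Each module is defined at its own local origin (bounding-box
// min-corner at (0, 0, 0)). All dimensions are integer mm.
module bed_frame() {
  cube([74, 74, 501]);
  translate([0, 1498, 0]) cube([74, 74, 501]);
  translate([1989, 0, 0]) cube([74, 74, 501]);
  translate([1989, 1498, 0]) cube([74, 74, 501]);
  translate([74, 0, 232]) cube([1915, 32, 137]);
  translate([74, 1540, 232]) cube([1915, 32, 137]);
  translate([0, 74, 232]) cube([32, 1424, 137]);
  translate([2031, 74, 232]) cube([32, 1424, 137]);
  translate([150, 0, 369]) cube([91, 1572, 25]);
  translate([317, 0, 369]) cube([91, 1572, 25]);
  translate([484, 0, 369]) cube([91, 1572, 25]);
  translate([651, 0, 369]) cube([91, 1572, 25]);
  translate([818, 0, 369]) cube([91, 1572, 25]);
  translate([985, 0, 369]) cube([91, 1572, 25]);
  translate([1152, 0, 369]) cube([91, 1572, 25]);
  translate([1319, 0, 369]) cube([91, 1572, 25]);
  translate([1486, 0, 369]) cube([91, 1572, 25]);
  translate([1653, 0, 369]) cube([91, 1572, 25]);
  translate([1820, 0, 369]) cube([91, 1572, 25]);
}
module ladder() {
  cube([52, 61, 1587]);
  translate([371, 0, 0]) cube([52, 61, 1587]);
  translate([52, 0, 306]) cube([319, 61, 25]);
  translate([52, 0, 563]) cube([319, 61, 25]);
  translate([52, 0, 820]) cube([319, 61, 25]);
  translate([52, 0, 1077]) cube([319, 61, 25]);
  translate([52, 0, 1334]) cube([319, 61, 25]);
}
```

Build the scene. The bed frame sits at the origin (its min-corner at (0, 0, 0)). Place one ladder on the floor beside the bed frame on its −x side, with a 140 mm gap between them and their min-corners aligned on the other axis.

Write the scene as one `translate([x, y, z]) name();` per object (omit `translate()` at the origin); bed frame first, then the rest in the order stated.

bed_frame();
translate([-563, 0, 0]) ladder();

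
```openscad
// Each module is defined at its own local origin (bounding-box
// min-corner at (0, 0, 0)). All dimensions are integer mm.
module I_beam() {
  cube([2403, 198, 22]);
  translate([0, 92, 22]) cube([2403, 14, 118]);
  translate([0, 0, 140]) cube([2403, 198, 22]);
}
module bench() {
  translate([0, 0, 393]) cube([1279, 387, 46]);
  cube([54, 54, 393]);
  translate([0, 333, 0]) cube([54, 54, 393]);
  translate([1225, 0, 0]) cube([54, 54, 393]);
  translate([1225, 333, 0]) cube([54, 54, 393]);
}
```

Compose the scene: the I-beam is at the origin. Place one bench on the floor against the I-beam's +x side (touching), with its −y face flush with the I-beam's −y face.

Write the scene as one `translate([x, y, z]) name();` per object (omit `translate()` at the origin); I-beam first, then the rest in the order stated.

I_beam();
translate([2403, 0, 0]) bench();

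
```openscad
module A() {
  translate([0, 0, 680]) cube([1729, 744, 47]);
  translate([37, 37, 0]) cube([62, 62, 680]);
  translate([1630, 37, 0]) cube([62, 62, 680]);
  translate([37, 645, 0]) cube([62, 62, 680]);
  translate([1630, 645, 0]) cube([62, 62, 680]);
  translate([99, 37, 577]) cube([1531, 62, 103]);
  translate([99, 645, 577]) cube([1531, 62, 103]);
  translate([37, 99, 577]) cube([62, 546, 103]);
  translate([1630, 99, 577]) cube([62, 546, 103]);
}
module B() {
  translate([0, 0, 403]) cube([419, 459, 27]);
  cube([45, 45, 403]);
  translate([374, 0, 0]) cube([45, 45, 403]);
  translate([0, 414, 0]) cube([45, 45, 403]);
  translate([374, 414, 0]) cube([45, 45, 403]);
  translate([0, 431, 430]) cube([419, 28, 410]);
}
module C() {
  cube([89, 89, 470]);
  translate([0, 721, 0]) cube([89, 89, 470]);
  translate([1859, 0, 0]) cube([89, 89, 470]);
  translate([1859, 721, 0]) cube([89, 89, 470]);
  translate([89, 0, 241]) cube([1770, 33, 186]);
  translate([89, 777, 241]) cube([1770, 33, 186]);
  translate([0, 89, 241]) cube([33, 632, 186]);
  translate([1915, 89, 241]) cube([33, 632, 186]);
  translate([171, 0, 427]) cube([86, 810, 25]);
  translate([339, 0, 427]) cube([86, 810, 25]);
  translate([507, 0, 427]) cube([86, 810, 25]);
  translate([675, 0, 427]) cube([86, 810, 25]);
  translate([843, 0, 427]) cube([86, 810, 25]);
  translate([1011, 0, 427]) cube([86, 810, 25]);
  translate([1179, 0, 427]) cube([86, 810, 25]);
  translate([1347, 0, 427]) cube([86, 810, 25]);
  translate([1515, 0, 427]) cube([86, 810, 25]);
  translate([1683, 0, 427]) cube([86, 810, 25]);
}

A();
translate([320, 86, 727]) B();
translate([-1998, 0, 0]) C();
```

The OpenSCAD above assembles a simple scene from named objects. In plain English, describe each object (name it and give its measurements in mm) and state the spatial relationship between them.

A is a rectangular dining table. The top is 1729×744×47 mm with its upper surface at z = 727 mm. It stands on four 62×62 mm square legs, each inset 37 mm from the nearest pair of top edges, running from the floor to the underside of the top. Four apron rails, 62 mm thick and 103 mm tall, run between adjacent legs with their top edges flush with the underside of the top and their outer faces flush with the legs' outer faces.

B is a chair: 419×459 mm seat, 27 mm thick, top at z = 430 mm, on four 45 mm square corner legs flush with the seat edges. A 28 mm thick backrest slab spans the full seat width, extending 410 mm above the seat top, its back face flush with the seat's +y edge.

C is a bed frame 1948 mm long (x) by 810 mm wide (y). Four 89×89 mm corner posts, 470 mm tall, at the corners of the footprint. Four rails of 33 mm thickness and 186 mm height run between adjacent posts with their undersides at z = 241 mm, their outer faces flush with the outside of the frame (the two x-running rails run between the posts' inner faces; the two y-running rails run between the posts' inner faces). 10 slats, each 86 mm wide (x) and 25 mm thick, lie across the top of the two x-running rails, running the full 810 mm width of the frame in y; the slats are evenly spaced along x between the inner faces of the end posts with equal gaps (rounded down to the nearest mm) at the −x end and between each pair — any rounding remainder accumulates at the +x end.

The chair is on top of the table. The bed frame is on the floor beside the table on its −x side.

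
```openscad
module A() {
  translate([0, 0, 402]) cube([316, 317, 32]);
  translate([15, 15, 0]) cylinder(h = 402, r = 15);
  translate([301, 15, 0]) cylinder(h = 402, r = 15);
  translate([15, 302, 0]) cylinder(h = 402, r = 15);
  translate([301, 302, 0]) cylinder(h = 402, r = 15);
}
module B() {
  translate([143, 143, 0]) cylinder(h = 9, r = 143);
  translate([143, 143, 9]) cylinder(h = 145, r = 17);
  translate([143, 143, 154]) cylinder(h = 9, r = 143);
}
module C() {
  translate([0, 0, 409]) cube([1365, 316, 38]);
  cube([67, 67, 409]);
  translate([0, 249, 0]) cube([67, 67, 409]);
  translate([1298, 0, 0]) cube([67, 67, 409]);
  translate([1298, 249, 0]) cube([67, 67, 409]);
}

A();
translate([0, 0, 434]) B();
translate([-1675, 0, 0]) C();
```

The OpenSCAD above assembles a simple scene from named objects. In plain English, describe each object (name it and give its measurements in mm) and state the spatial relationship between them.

A is a simple wooden stool: a rectangular seat 316 mm (x) by 317 mm (y), 32 mm thick, top face at z = 434 mm, on four round legs, each 30 mm in diameter. The legs rest on z = 0, each leg's axis is inset half a diameter from the nearest pair of seat edges (so the leg's bounding box is flush with the corner).

B is a spool: two coaxial disc flanges of radius 143 mm and thickness 9 mm, joined by a core cylinder of radius 17 mm and height 145 mm. The lower flange rests on z = 0 and the three cylinders share a vertical axis.

C is a bench: a 1365×316 mm seat slab, 38 mm thick, top at z = 447 mm, on four 67×67 mm square legs flush with the seat corners and standing on z = 0.

The spool is on top of the stool. The bench is on the floor beside the stool on its −x side.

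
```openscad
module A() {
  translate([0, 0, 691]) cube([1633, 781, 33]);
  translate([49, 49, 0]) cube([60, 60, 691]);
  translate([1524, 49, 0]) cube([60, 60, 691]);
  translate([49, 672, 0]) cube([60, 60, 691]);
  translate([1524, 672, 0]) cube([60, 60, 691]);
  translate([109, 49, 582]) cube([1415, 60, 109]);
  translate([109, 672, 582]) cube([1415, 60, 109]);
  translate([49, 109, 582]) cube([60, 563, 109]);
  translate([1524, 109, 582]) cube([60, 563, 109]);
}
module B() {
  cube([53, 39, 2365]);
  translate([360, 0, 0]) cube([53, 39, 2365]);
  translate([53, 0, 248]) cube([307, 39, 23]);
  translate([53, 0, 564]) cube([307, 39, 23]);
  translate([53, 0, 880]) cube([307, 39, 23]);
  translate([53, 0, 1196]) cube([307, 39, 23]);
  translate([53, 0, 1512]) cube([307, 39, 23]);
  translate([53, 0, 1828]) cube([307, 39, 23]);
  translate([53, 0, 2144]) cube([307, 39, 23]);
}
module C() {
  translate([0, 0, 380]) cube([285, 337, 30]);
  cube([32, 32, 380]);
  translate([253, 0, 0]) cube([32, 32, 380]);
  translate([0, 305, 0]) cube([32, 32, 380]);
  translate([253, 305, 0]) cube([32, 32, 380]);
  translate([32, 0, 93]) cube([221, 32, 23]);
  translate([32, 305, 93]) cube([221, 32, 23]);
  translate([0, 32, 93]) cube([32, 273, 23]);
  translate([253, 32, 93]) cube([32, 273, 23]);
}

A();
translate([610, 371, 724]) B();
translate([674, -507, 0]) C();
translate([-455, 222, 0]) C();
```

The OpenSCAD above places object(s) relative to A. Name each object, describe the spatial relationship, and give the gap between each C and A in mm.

Each stool's nearest face is 170 mm from the table's bounding box.

A is a table. B is a ladder. C is a stool. The ladder is on top of the table, centred. Two stools sit around the table at the −y, −x sides. The gap between each stool and the table is 170 mm.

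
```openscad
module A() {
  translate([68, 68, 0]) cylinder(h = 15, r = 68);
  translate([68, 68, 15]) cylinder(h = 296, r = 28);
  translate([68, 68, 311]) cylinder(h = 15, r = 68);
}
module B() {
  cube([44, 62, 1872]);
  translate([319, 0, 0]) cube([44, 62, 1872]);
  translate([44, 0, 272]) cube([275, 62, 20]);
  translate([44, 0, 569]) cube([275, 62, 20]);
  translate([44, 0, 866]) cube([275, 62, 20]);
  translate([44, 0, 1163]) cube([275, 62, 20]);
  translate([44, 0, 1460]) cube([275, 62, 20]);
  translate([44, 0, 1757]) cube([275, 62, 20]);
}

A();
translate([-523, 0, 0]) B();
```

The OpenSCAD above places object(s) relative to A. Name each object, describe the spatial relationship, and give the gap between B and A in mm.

A is a spool. B is a ladder. The ladder is on the floor beside the spool on its −x side. The gap between the ladder and the spool is 160 mm.

The ladder's nearest face is 160 mm from the spool's −x face.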